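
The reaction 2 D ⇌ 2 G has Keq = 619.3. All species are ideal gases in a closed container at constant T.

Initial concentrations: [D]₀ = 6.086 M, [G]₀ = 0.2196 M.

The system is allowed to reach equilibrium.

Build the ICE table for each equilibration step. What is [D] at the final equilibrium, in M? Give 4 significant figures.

[D]_eq = 0.2436 M

Q₀ = 0.001302 vs Keq = 619.3 ⇒ Q<K, forward
Step 1:
                    D           G
  I             6.086      0.2196
  C            -5.842       5.842
  E            0.2436       6.062
  solve Keq expr → x = 2.921; check Q = 619.3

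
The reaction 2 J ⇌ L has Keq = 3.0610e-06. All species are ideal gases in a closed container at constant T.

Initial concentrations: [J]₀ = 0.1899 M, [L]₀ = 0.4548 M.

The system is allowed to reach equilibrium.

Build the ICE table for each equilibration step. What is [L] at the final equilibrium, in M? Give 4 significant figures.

Q₀ = 12.61 vs Keq = 3.0610e-06 ⇒ Q>K, reverse
Step 1:
                    J           L
  init         0.1899      0.4548
  Δ            0.9096     -0.4548
  eq            1.099  3.7004e-06
  solve Keq expr → x = -0.4548; check Q = 3.0610e-06

[L]_eq = 3.7004e-06 M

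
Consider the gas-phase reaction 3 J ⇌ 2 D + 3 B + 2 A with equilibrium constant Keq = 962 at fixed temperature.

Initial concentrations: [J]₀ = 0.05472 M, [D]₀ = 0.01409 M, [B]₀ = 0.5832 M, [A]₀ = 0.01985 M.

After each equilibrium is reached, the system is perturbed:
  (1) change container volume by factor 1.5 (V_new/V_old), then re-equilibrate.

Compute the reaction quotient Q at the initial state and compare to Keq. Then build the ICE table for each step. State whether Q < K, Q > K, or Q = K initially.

Q₀ = 9.4702e-05; Q < K (proceeds forward)

Q₀ = 9.4702e-05 vs Keq = 962 ⇒ Q<K, forward
Step 1:
                  J         D         B         A
  init      0.05472   0.01409    0.5832   0.01985
  Δ        -0.05345   0.03563   0.05345   0.03563
  eq       0.001269   0.04972    0.6367   0.05548
  solve Keq expr → x = 0.01782; check Q = 962
Then change container volume by factor 1.5 (V_new/V_old).
Step 2:
                  J         D         B         A
  init    8.4575e-04   0.03315    0.4244   0.03699
  Δ       -3.4842e-04 2.3228e-04 3.4842e-04 2.3228e-04
  eq      4.9733e-04   0.03338    0.4248   0.03722
  solve Keq expr → x = 1.1614e-04; check Q = 962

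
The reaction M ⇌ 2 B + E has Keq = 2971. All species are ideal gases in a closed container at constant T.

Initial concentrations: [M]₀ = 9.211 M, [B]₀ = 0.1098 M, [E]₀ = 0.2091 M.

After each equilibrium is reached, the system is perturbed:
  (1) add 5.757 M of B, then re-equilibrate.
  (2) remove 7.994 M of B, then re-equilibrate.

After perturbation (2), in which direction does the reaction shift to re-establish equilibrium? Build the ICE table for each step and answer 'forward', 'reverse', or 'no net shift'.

Q₀ = 2.7369e-04 vs Keq = 2971 ⇒ Q<K, forward
Step 1:
                  M         B         E
  Initial     9.211    0.1098    0.2091
  Change     -8.386     16.77     8.386
  Equil      0.8246     16.88     8.595
  solve Keq expr → x = 8.386; check Q = 2971
Then add 5.757 M of B.
Step 2:
                  M         B         E
  Initial    0.8246     22.64     8.595
  Change     0.4651   -0.9303   -0.4651
  Equil        1.29     21.71      8.13
  solve Keq expr → x = -0.4651; check Q = 2971
Then remove 7.994 M of B.
Step 3:
                  M         B         E
  Initial      1.29     13.72      8.13
  Change    -0.6288     1.258    0.6288
  Equil       0.661     14.97     8.759
  solve Keq expr → x = 0.6288; check Q = 2971

Direction: forward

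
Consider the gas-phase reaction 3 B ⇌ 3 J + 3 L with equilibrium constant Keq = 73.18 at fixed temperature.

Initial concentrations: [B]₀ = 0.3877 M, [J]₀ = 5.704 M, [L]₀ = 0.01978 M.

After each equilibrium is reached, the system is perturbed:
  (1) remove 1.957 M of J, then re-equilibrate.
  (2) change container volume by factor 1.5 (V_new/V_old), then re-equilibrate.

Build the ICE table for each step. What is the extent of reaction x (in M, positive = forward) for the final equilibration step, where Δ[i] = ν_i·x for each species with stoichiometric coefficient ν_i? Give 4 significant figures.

x = 0.008778 M

Q₀ = 0.02465 vs Keq = 73.18 ⇒ Q<K, forward
Step 1:
                   B          J          L
  init        0.3877      5.704    0.01978
  Δ            -0.15       0.15       0.15
  eq          0.2377      5.854     0.1698
  solve Keq expr → x = 0.05001; check Q = 73.18
Then remove 1.957 M of J.
Step 2:
                   B          J          L
  init        0.2377      3.897     0.1698
  Δ         -0.04009    0.04009    0.04009
  eq          0.1976      3.937     0.2099
  solve Keq expr → x = 0.01336; check Q = 73.18
Then change container volume by factor 1.5 (V_new/V_old).
Step 3:
                   B          J          L
  init        0.1317      2.625     0.1399
  Δ         -0.02633    0.02633    0.02633
  eq          0.1054      2.651     0.1663
  solve Keq expr → x = 0.008778; check Q = 73.18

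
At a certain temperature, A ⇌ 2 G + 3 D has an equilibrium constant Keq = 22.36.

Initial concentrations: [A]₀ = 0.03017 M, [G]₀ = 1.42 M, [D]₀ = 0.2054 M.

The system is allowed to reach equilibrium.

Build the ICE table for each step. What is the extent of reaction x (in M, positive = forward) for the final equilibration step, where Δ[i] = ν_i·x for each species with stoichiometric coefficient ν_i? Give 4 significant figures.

Q₀ = 0.5792 vs Keq = 22.36 ⇒ Q<K, forward
Step 1:
                   A          G          D
  Initial    0.03017       1.42     0.2054
  Change    -0.02782    0.05565    0.08347
  Equil     0.002347      1.476     0.2889
  solve Keq expr → x = 0.02782; check Q = 22.36

x = 0.02782 M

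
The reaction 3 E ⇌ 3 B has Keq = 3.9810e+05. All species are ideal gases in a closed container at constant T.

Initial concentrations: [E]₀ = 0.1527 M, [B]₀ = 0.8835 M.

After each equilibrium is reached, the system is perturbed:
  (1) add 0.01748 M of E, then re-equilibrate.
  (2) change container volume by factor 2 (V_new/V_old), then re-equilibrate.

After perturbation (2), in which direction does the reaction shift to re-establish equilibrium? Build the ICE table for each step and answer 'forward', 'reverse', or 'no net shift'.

Q₀ = 193.7 vs Keq = 3.9810e+05 ⇒ Q<K, forward
Step 1:
                   E          B
  Initial     0.1527     0.8835
  Change     -0.1388     0.1388
  Equil       0.0139      1.022
  solve Keq expr → x = 0.04627; check Q = 3.9810e+05
Then add 0.01748 M of E.
Step 2:
                   E          B
  Initial    0.03138      1.022
  Change    -0.01725    0.01725
  Equil      0.01413       1.04
  solve Keq expr → x = 0.005749; check Q = 3.9810e+05
Then change container volume by factor 2 (V_new/V_old).
Step 3:
                   E          B
  Initial   0.007066     0.5198
  Change           0          0
  Equil     0.007066     0.5198
  solve Keq expr → x = 0; check Q = 3.9810e+05

Direction: no net shift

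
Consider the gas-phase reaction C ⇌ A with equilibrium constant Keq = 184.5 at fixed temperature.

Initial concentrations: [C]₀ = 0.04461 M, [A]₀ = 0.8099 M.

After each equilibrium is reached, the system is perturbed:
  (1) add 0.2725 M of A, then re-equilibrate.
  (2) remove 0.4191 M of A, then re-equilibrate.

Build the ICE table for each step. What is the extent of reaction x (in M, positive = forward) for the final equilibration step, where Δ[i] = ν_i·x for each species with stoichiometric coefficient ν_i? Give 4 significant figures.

x = 0.002259 M

Q₀ = 18.16 vs Keq = 184.5 ⇒ Q<K, forward
Step 1:
                   C          A
  I          0.04461     0.8099
  C            -0.04       0.04
  E         0.004607     0.8499
  solve Keq expr → x = 0.04; check Q = 184.5
Then add 0.2725 M of A.
Step 2:
                   C          A
  I         0.004607      1.122
  C         0.001469  -0.001469
  E         0.006076      1.121
  solve Keq expr → x = -0.001469; check Q = 184.5
Then remove 0.4191 M of A.
Step 3:
                   C          A
  I         0.006076     0.7018
  C        -0.002259   0.002259
  E         0.003816     0.7041
  solve Keq expr → x = 0.002259; check Q = 184.5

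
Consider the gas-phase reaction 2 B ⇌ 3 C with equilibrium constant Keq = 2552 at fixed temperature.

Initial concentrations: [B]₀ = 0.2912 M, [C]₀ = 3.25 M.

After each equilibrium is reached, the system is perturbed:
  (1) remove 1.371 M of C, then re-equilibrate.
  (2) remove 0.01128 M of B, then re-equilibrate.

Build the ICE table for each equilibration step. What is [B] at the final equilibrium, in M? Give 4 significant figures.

Q₀ = 404.8 vs Keq = 2552 ⇒ Q<K, forward
Step 1:
                   B          C
  init        0.2912       3.25
  Δ           -0.162      0.243
  eq          0.1292      3.493
  solve Keq expr → x = 0.08099; check Q = 2552
Then remove 1.371 M of C.
Step 2:
                   B          C
  init        0.1292      2.122
  Δ         -0.06385    0.09577
  eq         0.06538      2.218
  solve Keq expr → x = 0.03192; check Q = 2552
Then remove 0.01128 M of B.
Step 3:
                   B          C
  init        0.0541      2.218
  Δ          0.01058   -0.01587
  eq         0.06468      2.202
  solve Keq expr → x = -0.00529; check Q = 2552

[B]_eq = 0.06468 M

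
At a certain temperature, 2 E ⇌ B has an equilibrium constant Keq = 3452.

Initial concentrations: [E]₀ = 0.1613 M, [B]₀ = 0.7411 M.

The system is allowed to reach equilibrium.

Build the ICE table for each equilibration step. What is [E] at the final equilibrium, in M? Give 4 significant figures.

[E]_eq = 0.01536 M

Q₀ = 28.48 vs Keq = 3452 ⇒ Q<K, forward
Step 1:
                    E           B
  init         0.1613      0.7411
  Δ           -0.1459     0.07297
  eq          0.01536      0.8141
  solve Keq expr → x = 0.07297; check Q = 3452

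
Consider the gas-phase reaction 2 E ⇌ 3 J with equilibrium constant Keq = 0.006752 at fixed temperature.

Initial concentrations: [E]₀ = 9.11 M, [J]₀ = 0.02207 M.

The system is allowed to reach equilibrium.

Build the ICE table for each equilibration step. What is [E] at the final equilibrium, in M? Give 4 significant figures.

Q₀ = 1.2953e-07 vs Keq = 0.006752 ⇒ Q<K, forward
Step 1:
                    E           J
  Initial        9.11     0.02207
  Change       -0.514      0.7711
  Equil         8.596      0.7931
  solve Keq expr → x = 0.257; check Q = 0.006752

[E]_eq = 8.596 M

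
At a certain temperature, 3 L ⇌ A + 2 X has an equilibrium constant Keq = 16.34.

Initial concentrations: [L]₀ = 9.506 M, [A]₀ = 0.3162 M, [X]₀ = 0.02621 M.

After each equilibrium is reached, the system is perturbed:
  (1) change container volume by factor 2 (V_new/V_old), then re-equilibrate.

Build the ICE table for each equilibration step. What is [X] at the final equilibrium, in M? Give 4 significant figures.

Q₀ = 2.5287e-07 vs Keq = 16.34 ⇒ Q<K, forward
Step 1:
                    L           A           X
  I             9.506      0.3162     0.02621
  C            -7.809       2.603       5.206
  E             1.697       2.919       5.232
  solve Keq expr → x = 2.603; check Q = 16.34
Then change container volume by factor 2 (V_new/V_old).
Step 2:
                    L           A           X
  I            0.8487        1.46       2.616
  C                 0           0           0
  E            0.8487        1.46       2.616
  solve Keq expr → x = 0; check Q = 16.34

[X]_eq = 2.616 M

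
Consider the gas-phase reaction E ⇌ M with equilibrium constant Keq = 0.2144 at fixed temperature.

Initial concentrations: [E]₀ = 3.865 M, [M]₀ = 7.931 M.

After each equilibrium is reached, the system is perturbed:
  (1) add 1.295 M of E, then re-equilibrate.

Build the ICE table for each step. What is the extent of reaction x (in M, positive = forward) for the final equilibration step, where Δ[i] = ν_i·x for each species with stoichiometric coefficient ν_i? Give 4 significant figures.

Q₀ = 2.052 vs Keq = 0.2144 ⇒ Q>K, reverse
Step 1:
                   E          M
  init         3.865      7.931
  Δ            5.848     -5.848
  eq           9.713      2.083
  solve Keq expr → x = -5.848; check Q = 0.2144
Then add 1.295 M of E.
Step 2:
                   E          M
  init         11.01      2.083
  Δ          -0.2286     0.2286
  eq           10.78      2.311
  solve Keq expr → x = 0.2286; check Q = 0.2144

x = 0.2286 M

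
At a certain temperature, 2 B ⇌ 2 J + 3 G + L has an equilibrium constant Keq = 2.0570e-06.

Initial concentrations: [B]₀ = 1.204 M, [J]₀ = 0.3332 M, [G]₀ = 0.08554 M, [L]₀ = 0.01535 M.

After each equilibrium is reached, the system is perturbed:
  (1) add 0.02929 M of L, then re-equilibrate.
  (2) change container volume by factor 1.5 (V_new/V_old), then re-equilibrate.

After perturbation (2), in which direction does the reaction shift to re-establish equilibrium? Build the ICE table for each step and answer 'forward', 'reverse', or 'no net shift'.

Q₀ = 7.3582e-07 vs Keq = 2.0570e-06 ⇒ Q<K, forward
Step 1:
                    B           J           G           L
  Initial       1.204      0.3332     0.08554     0.01535
  Change     -0.01246     0.01246      0.0187    0.006232
  Equil         1.192      0.3457      0.1042     0.02158
  solve Keq expr → x = 0.006232; check Q = 2.0570e-06
Then add 0.02929 M of L.
Step 2:
                    B           J           G           L
  Initial       1.192      0.3457      0.1042     0.05087
  Change      0.01301    -0.01301    -0.01952   -0.006507
  Equil         1.205      0.3326     0.08471     0.04436
  solve Keq expr → x = -0.006507; check Q = 2.0570e-06
Then change container volume by factor 1.5 (V_new/V_old).
Step 3:
                    B           J           G           L
  Initial       0.803      0.2218     0.05648     0.02958
  Change     -0.01778     0.01778     0.02666    0.008888
  Equil        0.7853      0.2395     0.08314     0.03846
  solve Keq expr → x = 0.008888; check Q = 2.0570e-06

Direction: forward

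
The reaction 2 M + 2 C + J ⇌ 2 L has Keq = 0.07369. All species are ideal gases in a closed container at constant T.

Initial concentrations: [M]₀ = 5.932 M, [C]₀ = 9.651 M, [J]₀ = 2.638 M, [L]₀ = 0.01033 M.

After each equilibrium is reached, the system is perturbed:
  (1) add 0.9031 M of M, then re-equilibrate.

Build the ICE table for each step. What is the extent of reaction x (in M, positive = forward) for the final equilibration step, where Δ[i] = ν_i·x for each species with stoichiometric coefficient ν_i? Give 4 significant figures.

Q₀ = 1.2342e-08 vs Keq = 0.07369 ⇒ Q<K, forward
Step 1:
                   M          C          J          L
  Initial      5.932      9.651      2.638    0.01033
  Change      -3.575     -3.575     -1.787      3.575
  Equil        2.357      6.076     0.8505      3.585
  solve Keq expr → x = 1.787; check Q = 0.07369
Then add 0.9031 M of M.
Step 2:
                   M          C          J          L
  Initial       3.26      6.076     0.8505      3.585
  Change     -0.2998    -0.2998    -0.1499     0.2998
  Equil         2.96      5.776     0.7006      3.885
  solve Keq expr → x = 0.1499; check Q = 0.07369

x = 0.1499 M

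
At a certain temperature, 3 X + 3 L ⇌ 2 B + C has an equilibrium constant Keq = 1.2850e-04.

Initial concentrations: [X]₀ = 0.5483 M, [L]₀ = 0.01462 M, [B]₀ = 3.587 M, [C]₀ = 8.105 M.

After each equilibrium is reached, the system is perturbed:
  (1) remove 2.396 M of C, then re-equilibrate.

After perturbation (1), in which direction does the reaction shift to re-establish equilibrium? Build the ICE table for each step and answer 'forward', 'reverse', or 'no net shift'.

Direction: forward

Q₀ = 2.0245e+08 vs Keq = 1.2850e-04 ⇒ Q>K, reverse
Step 1:
                   X          L          B          C
  Initial     0.5483    0.01462      3.587      8.105
  Change       4.608      4.608     -3.072     -1.536
  Equil        5.157      4.623     0.5148      6.569
  solve Keq expr → x = -1.536; check Q = 1.2850e-04
Then remove 2.396 M of C.
Step 2:
                   X          L          B          C
  Initial      5.157      4.623     0.5148      4.173
  Change     -0.1216    -0.1216    0.08107    0.04054
  Equil        5.035      4.501     0.5959      4.213
  solve Keq expr → x = 0.04054; check Q = 1.2850e-04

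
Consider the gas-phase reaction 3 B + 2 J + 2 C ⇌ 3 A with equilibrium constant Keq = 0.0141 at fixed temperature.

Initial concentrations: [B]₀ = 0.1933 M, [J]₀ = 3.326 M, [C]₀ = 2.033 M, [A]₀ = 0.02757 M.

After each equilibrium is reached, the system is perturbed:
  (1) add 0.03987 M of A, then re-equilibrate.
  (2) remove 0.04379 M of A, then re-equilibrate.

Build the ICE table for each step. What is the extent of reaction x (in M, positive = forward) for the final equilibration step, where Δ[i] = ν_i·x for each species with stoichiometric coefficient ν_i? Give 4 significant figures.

Q₀ = 6.3459e-05 vs Keq = 0.0141 ⇒ Q<K, forward
Step 1:
                    B           J           C           A
  init         0.1933       3.326       2.033     0.02757
  Δ          -0.07337    -0.04891    -0.04891     0.07337
  eq           0.1199       3.277       1.984      0.1009
  solve Keq expr → x = 0.02446; check Q = 0.0141
Then add 0.03987 M of A.
Step 2:
                    B           J           C           A
  init         0.1199       3.277       1.984      0.1408
  Δ           0.02116     0.01411     0.01411    -0.02116
  eq           0.1411       3.291       1.998      0.1196
  solve Keq expr → x = -0.007053; check Q = 0.0141
Then remove 0.04379 M of A.
Step 3:
                    B           J           C           A
  init         0.1411       3.291       1.998     0.07586
  Δ          -0.02325     -0.0155     -0.0155     0.02325
  eq           0.1178       3.276       1.983      0.0991
  solve Keq expr → x = 0.007749; check Q = 0.0141

x = 0.007749 M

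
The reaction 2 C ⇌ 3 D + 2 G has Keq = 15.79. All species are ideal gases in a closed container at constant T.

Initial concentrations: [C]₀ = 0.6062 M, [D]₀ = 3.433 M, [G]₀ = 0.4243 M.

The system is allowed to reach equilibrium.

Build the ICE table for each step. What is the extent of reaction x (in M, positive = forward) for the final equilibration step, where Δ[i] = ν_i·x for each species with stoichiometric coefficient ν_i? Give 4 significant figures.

x = -0.01209 M

Q₀ = 19.82 vs Keq = 15.79 ⇒ Q>K, reverse
Step 1:
                   C          D          G
  init        0.6062      3.433     0.4243
  Δ          0.02417   -0.03626   -0.02417
  eq          0.6304      3.397     0.4001
  solve Keq expr → x = -0.01209; check Q = 15.79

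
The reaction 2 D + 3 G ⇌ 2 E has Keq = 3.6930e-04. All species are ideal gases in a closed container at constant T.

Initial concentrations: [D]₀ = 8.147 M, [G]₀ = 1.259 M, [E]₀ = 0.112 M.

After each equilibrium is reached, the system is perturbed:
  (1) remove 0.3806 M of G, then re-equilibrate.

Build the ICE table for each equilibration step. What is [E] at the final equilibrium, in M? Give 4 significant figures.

[E]_eq = 0.1246 M

Q₀ = 9.4703e-05 vs Keq = 3.6930e-04 ⇒ Q<K, forward
Step 1:
                    D           G           E
  init          8.147       1.259       0.112
  Δ          -0.07745     -0.1162     0.07745
  eq             8.07       1.143      0.1895
  solve Keq expr → x = 0.03873; check Q = 3.6930e-04
Then remove 0.3806 M of G.
Step 2:
                    D           G           E
  init           8.07      0.7622      0.1895
  Δ           0.06488     0.09732    -0.06488
  eq            8.134      0.8595      0.1246
  solve Keq expr → x = -0.03244; check Q = 3.6930e-04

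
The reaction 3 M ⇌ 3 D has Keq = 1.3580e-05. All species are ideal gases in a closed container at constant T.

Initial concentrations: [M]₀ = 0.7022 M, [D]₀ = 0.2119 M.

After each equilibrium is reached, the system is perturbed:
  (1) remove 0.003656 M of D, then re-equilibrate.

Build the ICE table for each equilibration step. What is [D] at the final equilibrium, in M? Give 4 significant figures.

[D]_eq = 0.02122 M

Q₀ = 0.02748 vs Keq = 1.3580e-05 ⇒ Q>K, reverse
Step 1:
                  M         D
  I          0.7022    0.2119
  C          0.1906   -0.1906
  E          0.8928    0.0213
  solve Keq expr → x = -0.06353; check Q = 1.3580e-05
Then remove 0.003656 M of D.
Step 2:
                  M         D
  I          0.8928   0.01764
  C       -0.003571  0.003571
  E          0.8892   0.02122
  solve Keq expr → x = 0.00119; check Q = 1.3580e-05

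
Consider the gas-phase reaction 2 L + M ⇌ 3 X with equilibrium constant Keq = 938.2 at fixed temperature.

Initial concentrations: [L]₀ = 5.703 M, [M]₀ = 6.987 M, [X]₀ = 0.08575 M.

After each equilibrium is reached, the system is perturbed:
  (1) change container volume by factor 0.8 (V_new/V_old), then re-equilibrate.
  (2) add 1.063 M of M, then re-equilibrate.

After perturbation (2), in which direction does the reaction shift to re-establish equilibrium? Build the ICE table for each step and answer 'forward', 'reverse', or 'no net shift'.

Q₀ = 2.7746e-06 vs Keq = 938.2 ⇒ Q<K, forward
Step 1:
                  L         M         X
  I           5.703     6.987   0.08575
  C          -5.341     -2.67     8.011
  E          0.3621     4.317     8.097
  solve Keq expr → x = 2.67; check Q = 938.2
Then change container volume by factor 0.8 (V_new/V_old).
Step 2:
                  L         M         X
  I          0.4526     5.396     10.12
  C               0         0         0
  E          0.4526     5.396     10.12
  solve Keq expr → x = 0; check Q = 938.2
Then add 1.063 M of M.
Step 3:
                  L         M         X
  I          0.4526     6.459     10.12
  C        -0.03512  -0.01756   0.05267
  E          0.4175     6.441     10.17
  solve Keq expr → x = 0.01756; check Q = 938.2

Direction: forward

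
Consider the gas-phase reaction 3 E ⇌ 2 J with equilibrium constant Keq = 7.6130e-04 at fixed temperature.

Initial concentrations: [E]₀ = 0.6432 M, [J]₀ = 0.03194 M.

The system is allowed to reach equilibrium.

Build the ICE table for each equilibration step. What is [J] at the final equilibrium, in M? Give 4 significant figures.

[J]_eq = 0.01508 M

Q₀ = 0.003834 vs Keq = 7.6130e-04 ⇒ Q>K, reverse
Step 1:
                    E           J
  Initial      0.6432     0.03194
  Change      0.02529    -0.01686
  Equil        0.6685     0.01508
  solve Keq expr → x = -0.00843; check Q = 7.6130e-04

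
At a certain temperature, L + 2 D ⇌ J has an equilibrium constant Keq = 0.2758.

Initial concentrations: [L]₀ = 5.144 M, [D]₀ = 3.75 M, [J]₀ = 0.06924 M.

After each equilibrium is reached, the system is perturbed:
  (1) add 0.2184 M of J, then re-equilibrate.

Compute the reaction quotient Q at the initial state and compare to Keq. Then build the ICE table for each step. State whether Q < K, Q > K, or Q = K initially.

Q₀ = 9.5718e-04; Q < K (proceeds forward)

Q₀ = 9.5718e-04 vs Keq = 0.2758 ⇒ Q<K, forward
Step 1:
                  L         D         J
  init        5.144      3.75   0.06924
  Δ          -1.305    -2.611     1.305
  eq          3.839     1.139     1.375
  solve Keq expr → x = 1.305; check Q = 0.2758
Then add 0.2184 M of J.
Step 2:
                  L         D         J
  init        3.839     1.139     1.593
  Δ         0.03427   0.06854  -0.03427
  eq          3.873     1.208     1.559
  solve Keq expr → x = -0.03427; check Q = 0.2758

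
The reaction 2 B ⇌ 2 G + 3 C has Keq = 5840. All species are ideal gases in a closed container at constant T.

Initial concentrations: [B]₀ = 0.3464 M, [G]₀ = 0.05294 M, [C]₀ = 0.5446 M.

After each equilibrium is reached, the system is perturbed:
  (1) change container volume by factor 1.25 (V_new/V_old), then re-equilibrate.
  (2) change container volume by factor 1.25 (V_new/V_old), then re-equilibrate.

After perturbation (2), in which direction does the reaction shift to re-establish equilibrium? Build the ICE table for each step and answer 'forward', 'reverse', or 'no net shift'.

Direction: forward

Q₀ = 0.003773 vs Keq = 5840 ⇒ Q<K, forward
Step 1:
                    B           G           C
  Initial      0.3464     0.05294      0.5446
  Change      -0.3408      0.3408      0.5112
  Equil       0.00559      0.3938       1.056
  solve Keq expr → x = 0.1704; check Q = 5840
Then change container volume by factor 1.25 (V_new/V_old).
Step 2:
                    B           G           C
  Initial    0.004472       0.315      0.8447
  Change    -0.001249    0.001249    0.001873
  Equil      0.003223      0.3162      0.8465
  solve Keq expr → x = 6.2434e-04; check Q = 5840
Then change container volume by factor 1.25 (V_new/V_old).
Step 3:
                    B           G           C
  Initial    0.002579       0.253      0.6772
  Change  -7.2376e-04  7.2376e-04    0.001086
  Equil      0.001855      0.2537      0.6783
  solve Keq expr → x = 3.6188e-04; check Q = 5840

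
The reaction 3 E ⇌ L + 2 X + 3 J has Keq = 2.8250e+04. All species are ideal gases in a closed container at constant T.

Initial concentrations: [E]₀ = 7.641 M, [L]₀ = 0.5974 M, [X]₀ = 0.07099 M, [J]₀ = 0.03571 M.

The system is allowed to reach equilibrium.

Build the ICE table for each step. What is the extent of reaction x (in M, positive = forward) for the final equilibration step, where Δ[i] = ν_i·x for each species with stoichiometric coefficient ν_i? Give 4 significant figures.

Q₀ = 3.0731e-10 vs Keq = 2.8250e+04 ⇒ Q<K, forward
Step 1:
                    E           L           X           J
  init          7.641      0.5974     0.07099     0.03571
  Δ            -6.767       2.256       4.511       6.767
  eq            0.874       2.853       4.582       6.803
  solve Keq expr → x = 2.256; check Q = 2.8250e+04

x = 2.256 M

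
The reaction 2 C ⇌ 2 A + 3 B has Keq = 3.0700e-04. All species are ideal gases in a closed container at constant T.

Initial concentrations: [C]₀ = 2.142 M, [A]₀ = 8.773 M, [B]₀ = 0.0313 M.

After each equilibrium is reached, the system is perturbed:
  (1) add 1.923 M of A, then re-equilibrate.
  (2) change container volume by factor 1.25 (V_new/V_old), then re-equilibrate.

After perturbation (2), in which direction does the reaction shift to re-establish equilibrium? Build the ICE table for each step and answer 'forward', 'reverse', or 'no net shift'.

Q₀ = 5.1439e-04 vs Keq = 3.0700e-04 ⇒ Q>K, reverse
Step 1:
                   C          A          B
  I            2.142      8.773     0.0313
  C         0.003276  -0.003276  -0.004914
  E            2.145       8.77    0.02639
  solve Keq expr → x = -0.001638; check Q = 3.0700e-04
Then add 1.923 M of A.
Step 2:
                   C          A          B
  I            2.145      10.69    0.02639
  C         0.002165  -0.002165  -0.003248
  E            2.147      10.69    0.02314
  solve Keq expr → x = -0.001083; check Q = 3.0700e-04
Then change container volume by factor 1.25 (V_new/V_old).
Step 3:
                   C          A          B
  I            1.718      8.552    0.01851
  C        -0.003063   0.003063   0.004595
  E            1.715      8.556    0.02311
  solve Keq expr → x = 0.001532; check Q = 3.0700e-04

Direction: forward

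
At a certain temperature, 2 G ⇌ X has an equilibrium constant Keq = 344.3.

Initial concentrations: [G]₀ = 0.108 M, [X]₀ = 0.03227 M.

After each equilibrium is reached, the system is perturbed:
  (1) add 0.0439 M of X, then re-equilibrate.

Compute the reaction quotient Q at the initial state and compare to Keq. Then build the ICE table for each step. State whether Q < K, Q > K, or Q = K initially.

Q₀ = 2.767 vs Keq = 344.3 ⇒ Q<K, forward
Step 1:
                  G         X
  Initial     0.108   0.03227
  Change   -0.09288   0.04644
  Equil     0.01512   0.07871
  solve Keq expr → x = 0.04644; check Q = 344.3
Then add 0.0439 M of X.
Step 2:
                  G         X
  Initial   0.01512    0.1226
  Change   0.003612 -0.001806
  Equil     0.01873    0.1208
  solve Keq expr → x = -0.001806; check Q = 344.3

Q₀ = 2.767; Q < K (proceeds forward)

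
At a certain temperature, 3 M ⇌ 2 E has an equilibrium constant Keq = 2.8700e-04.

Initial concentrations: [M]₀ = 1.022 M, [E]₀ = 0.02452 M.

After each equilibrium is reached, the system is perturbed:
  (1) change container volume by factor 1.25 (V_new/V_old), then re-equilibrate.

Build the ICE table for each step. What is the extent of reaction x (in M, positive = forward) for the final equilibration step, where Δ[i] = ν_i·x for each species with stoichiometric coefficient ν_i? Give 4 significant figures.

Q₀ = 5.6323e-04 vs Keq = 2.8700e-04 ⇒ Q>K, reverse
Step 1:
                    M           E
  init          1.022     0.02452
  Δ           0.01013   -0.006756
  eq            1.032     0.01776
  solve Keq expr → x = -0.003378; check Q = 2.8700e-04
Then change container volume by factor 1.25 (V_new/V_old).
Step 2:
                    M           E
  init         0.8257     0.01421
  Δ          0.002175    -0.00145
  eq           0.8279     0.01276
  solve Keq expr → x = -7.2504e-04; check Q = 2.8700e-04

x = -7.2504e-04 M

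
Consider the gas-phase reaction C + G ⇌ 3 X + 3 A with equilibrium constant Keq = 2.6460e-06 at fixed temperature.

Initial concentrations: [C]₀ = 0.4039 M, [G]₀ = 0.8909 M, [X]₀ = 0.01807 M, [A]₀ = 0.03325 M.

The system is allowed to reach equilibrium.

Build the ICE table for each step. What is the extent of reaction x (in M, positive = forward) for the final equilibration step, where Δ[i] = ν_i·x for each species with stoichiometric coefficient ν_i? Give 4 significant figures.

x = 0.02412 M

Q₀ = 6.0276e-10 vs Keq = 2.6460e-06 ⇒ Q<K, forward
Step 1:
                  C         G         X         A
  I          0.4039    0.8909   0.01807   0.03325
  C        -0.02412  -0.02412   0.07236   0.07236
  E          0.3798    0.8668   0.09043    0.1056
  solve Keq expr → x = 0.02412; check Q = 2.6460e-06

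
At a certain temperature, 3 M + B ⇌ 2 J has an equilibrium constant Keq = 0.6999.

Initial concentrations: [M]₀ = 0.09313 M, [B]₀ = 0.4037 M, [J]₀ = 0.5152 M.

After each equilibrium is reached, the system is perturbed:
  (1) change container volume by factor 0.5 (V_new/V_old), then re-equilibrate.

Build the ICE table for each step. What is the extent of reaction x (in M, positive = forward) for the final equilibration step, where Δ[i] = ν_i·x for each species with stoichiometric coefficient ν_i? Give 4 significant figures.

Q₀ = 814 vs Keq = 0.6999 ⇒ Q>K, reverse
Step 1:
                   M          B          J
  Initial    0.09313     0.4037     0.5152
  Change       0.426      0.142     -0.284
  Equil       0.5192     0.5457     0.2312
  solve Keq expr → x = -0.142; check Q = 0.6999
Then change container volume by factor 0.5 (V_new/V_old).
Step 2:
                   M          B          J
  Initial      1.038      1.091     0.4624
  Change     -0.2283    -0.0761     0.1522
  Equil         0.81      1.015     0.6146
  solve Keq expr → x = 0.0761; check Q = 0.6999

x = 0.0761 M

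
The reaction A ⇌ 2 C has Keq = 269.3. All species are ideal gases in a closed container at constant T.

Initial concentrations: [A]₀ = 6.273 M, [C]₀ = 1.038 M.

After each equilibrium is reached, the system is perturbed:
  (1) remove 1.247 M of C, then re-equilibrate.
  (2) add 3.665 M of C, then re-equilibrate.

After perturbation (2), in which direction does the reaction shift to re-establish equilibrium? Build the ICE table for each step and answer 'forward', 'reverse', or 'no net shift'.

Direction: reverse

Q₀ = 0.1718 vs Keq = 269.3 ⇒ Q<K, forward
Step 1:
                  A         C
  I           6.273     1.038
  C          -5.699      11.4
  E          0.5742     12.44
  solve Keq expr → x = 5.699; check Q = 269.3
Then remove 1.247 M of C.
Step 2:
                  A         C
  I          0.5742     11.19
  C        -0.09369    0.1874
  E          0.4805     11.38
  solve Keq expr → x = 0.09369; check Q = 269.3
Then add 3.665 M of C.
Step 3:
                  A         C
  I          0.4805     15.04
  C          0.2949   -0.5898
  E          0.7755     14.45
  solve Keq expr → x = -0.2949; check Q = 269.3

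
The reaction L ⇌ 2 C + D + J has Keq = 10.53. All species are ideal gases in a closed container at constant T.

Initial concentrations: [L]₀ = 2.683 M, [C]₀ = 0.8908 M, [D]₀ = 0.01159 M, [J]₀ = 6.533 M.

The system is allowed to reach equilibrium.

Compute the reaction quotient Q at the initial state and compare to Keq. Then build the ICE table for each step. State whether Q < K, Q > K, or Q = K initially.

Q₀ = 0.02239; Q < K (proceeds forward)

Q₀ = 0.02239 vs Keq = 10.53 ⇒ Q<K, forward
Step 1:
                   L          C          D          J
  I            2.683     0.8908    0.01159      6.533
  C          -0.6341      1.268     0.6341     0.6341
  E            2.049      2.159     0.6457      7.167
  solve Keq expr → x = 0.6341; check Q = 10.53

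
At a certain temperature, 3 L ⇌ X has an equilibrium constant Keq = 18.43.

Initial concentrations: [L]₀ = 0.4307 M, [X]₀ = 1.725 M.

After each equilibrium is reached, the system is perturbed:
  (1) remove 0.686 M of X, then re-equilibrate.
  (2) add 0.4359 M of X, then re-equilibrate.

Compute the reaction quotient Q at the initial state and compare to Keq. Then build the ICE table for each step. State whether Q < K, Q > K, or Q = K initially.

Q₀ = 21.59; Q > K (proceeds reverse)

Q₀ = 21.59 vs Keq = 18.43 ⇒ Q>K, reverse
Step 1:
                   L          X
  init        0.4307      1.725
  Δ          0.02267  -0.007557
  eq          0.4534      1.717
  solve Keq expr → x = -0.007557; check Q = 18.43
Then remove 0.686 M of X.
Step 2:
                   L          X
  init        0.4534      1.031
  Δ         -0.06808    0.02269
  eq          0.3853      1.054
  solve Keq expr → x = 0.02269; check Q = 18.43
Then add 0.4359 M of X.
Step 3:
                   L          X
  init        0.3853       1.49
  Δ          0.04564   -0.01521
  eq          0.4309      1.475
  solve Keq expr → x = -0.01521; check Q = 18.43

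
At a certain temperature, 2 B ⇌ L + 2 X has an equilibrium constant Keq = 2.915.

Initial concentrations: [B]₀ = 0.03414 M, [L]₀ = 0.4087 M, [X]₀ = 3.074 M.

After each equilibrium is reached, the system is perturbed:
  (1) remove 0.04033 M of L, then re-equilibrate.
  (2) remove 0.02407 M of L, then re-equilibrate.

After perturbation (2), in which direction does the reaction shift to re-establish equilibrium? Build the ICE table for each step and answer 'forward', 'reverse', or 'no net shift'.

Q₀ = 3313 vs Keq = 2.915 ⇒ Q>K, reverse
Step 1:
                  B         L         X
  I         0.03414    0.4087     3.074
  C          0.5303   -0.2652   -0.5303
  E          0.5645    0.1435     2.544
  solve Keq expr → x = -0.2652; check Q = 2.915
Then remove 0.04033 M of L.
Step 2:
                  B         L         X
  I          0.5645    0.1032     2.544
  C        -0.03706   0.01853   0.03706
  E          0.5274    0.1217     2.581
  solve Keq expr → x = 0.01853; check Q = 2.915
Then remove 0.02407 M of L.
Step 3:
                  B         L         X
  I          0.5274   0.09767     2.581
  C        -0.02322   0.01161   0.02322
  E          0.5042    0.1093     2.604
  solve Keq expr → x = 0.01161; check Q = 2.915

Direction: forward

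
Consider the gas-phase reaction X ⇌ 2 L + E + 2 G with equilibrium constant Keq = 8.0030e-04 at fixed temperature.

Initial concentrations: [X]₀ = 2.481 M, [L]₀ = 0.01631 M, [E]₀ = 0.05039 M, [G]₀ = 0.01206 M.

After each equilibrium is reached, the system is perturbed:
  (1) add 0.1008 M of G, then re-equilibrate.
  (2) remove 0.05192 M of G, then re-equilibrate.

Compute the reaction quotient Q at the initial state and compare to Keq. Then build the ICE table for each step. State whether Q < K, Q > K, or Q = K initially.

Q₀ = 7.8581e-10; Q < K (proceeds forward)

Q₀ = 7.8581e-10 vs Keq = 8.0030e-04 ⇒ Q<K, forward
Step 1:
                  X         L         E         G
  init        2.481   0.01631   0.05039   0.01206
  Δ         -0.1485    0.2971    0.1485    0.2971
  eq          2.332    0.3134    0.1989    0.3091
  solve Keq expr → x = 0.1485; check Q = 8.0030e-04
Then add 0.1008 M of G.
Step 2:
                  X         L         E         G
  init        2.332    0.3134    0.1989    0.4099
  Δ         0.01909  -0.03818  -0.01909  -0.03818
  eq          2.352    0.2752    0.1798    0.3717
  solve Keq expr → x = -0.01909; check Q = 8.0030e-04
Then remove 0.05192 M of G.
Step 3:
                  X         L         E         G
  init        2.352    0.2752    0.1798    0.3198
  Δ       -0.009384   0.01877  0.009384   0.01877
  eq          2.342     0.294    0.1892    0.3386
  solve Keq expr → x = 0.009384; check Q = 8.0030e-04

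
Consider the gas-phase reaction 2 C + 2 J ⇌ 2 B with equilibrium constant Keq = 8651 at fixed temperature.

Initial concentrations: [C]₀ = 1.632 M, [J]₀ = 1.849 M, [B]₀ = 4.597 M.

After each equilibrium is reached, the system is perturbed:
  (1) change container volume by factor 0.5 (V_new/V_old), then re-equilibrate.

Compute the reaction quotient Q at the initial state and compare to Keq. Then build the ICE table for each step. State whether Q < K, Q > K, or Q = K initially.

Q₀ = 2.321 vs Keq = 8651 ⇒ Q<K, forward
Step 1:
                    C           J           B
  Initial       1.632       1.849       4.597
  Change       -1.463      -1.463       1.463
  Equil        0.1689      0.3859        6.06
  solve Keq expr → x = 0.7316; check Q = 8651
Then change container volume by factor 0.5 (V_new/V_old).
Step 2:
                    C           J           B
  Initial      0.3377      0.7717       12.12
  Change      -0.1318     -0.1318      0.1318
  Equil        0.2059      0.6399       12.25
  solve Keq expr → x = 0.06592; check Q = 8651

Q₀ = 2.321; Q < K (proceeds forward)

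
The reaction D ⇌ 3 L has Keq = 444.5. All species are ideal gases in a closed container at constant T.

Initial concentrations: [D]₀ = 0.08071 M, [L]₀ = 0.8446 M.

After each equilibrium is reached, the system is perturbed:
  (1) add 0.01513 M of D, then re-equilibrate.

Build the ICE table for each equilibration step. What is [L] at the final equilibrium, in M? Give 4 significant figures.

Q₀ = 7.465 vs Keq = 444.5 ⇒ Q<K, forward
Step 1:
                   D          L
  I          0.08071     0.8446
  C         -0.07789     0.2337
  E          0.00282      1.078
  solve Keq expr → x = 0.07789; check Q = 444.5
Then add 0.01513 M of D.
Step 2:
                   D          L
  I          0.01795      1.078
  C         -0.01477     0.0443
  E         0.003183      1.123
  solve Keq expr → x = 0.01477; check Q = 444.5

[L]_eq = 1.123 M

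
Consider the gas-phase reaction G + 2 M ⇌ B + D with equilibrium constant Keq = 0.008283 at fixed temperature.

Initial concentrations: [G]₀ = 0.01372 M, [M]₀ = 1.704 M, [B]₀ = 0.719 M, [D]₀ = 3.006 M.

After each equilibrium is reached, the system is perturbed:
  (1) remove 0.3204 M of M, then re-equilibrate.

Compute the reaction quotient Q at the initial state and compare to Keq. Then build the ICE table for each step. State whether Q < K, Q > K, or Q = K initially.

Q₀ = 54.25 vs Keq = 0.008283 ⇒ Q>K, reverse
Step 1:
                   G          M          B          D
  init       0.01372      1.704      0.719      3.006
  Δ           0.6947      1.389    -0.6947    -0.6947
  eq          0.7084      3.093    0.02429      2.311
  solve Keq expr → x = -0.6947; check Q = 0.008283
Then remove 0.3204 M of M.
Step 2:
                   G          M          B          D
  init        0.7084      2.773    0.02429      2.311
  Δ         0.004483   0.008965  -0.004483  -0.004483
  eq          0.7129      2.782    0.01981      2.307
  solve Keq expr → x = -0.004483; check Q = 0.008283

Q₀ = 54.25; Q > K (proceeds reverse)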